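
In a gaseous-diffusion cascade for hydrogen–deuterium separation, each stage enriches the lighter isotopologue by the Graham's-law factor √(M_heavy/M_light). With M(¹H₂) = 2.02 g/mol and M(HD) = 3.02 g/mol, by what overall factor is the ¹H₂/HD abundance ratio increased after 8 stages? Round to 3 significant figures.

Overall factor = α^8 with α = √(3.02/2.02), i.e. (3.02/2.02)^(8/2).
= 1.49505^4 = 5.00.

5.00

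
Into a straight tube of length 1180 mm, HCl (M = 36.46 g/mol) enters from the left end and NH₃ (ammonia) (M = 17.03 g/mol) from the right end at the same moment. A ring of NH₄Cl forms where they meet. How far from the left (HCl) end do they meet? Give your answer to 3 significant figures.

479 mm

In equal time, each gas travels a distance ∝ its rate ∝ 1/√M, so d_HCl/d_NH₃ = √(M_NH₃/M_HCl) = √(17.03/36.46) = 0.6834.
With d_HCl + d_NH₃ = 1180 mm, d_NH₃ = 1180/(1 + 0.6834) = 700.9 mm.
d_HCl = 1180 − 700.9 = 479 mm.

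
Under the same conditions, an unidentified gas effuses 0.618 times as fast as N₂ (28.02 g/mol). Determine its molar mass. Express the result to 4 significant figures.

73.37 g/mol

Since effusion rate ∝ 1/√M, rate_X/rate_N₂ = √(M_N₂/M_X).
0.618 = √(28.02/M_X)
M_X = 28.02 / 0.618² = 28.02 / 0.3819 = 73.37 g/mol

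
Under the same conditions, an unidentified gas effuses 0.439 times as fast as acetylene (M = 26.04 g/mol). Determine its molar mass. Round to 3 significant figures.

Using Graham's law: rate_X/rate_C₂H₂ = √(M_C₂H₂/M_X).
0.439 = √(26.04/M_X)
M_X = 26.04 / 0.439² = 26.04 / 0.1927 = 135 g/mol

135 g/mol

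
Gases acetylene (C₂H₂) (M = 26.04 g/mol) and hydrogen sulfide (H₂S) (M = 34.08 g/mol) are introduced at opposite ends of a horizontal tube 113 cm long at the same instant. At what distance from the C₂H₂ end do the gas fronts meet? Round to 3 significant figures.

Distances travelled in equal time are proportional to diffusion rates, so d_C₂H₂/d_H₂S = √(M_H₂S/M_C₂H₂) = √(34.08/26.04) = 1.144.
With d_C₂H₂ + d_H₂S = 113 cm, d_H₂S = 113/(1 + 1.144) = 52.71 cm.
d_C₂H₂ = 113 − 52.71 = 60.3 cm.

60.3 cm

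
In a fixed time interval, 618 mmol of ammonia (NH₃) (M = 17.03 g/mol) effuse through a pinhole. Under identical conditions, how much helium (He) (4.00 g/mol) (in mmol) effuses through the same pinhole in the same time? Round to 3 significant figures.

From Graham's law, rate_He/rate_NH₃ = √(M_NH₃/M_He) = √(17.03/4.00) = √4.258 = 2.063.
So the amount for He is 618 × 2.063 = 1280 mmol.

1280 mmol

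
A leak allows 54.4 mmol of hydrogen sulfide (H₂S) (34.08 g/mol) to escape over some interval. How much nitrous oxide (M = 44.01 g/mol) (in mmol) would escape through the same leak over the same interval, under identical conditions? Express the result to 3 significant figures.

47.9 mmol

Since effusion rate ∝ 1/√M, rate_N₂O/rate_H₂S = √(M_H₂S/M_N₂O) = √(34.08/44.01) = √0.7744 = 0.8800.
So the amount for N₂O is 54.4 × 0.8800 = 47.9 mmol.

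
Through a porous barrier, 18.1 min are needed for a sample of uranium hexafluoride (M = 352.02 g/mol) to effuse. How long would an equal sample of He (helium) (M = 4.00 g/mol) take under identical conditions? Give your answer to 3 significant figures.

From Graham's law, t_He/t_UF₆ = √(M_He/M_UF₆) = √(4.00/352.02) = √0.01136 = 0.1066.
So the time for He is 18.1 × 0.1066 = 1.93 min.

1.93 min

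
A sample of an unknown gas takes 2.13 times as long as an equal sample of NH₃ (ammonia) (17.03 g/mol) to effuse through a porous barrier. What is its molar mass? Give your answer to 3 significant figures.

77.3 g/mol

Using Graham's law: t_X/t_NH₃ = √(M_X/M_NH₃).
2.13 = √(M_X/17.03)
M_X = 17.03 × 2.13² = 17.03 × 4.537 = 77.3 g/mol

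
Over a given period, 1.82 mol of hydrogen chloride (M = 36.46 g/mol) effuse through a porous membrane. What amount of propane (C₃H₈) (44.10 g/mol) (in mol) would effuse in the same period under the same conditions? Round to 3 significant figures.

1.65 mol

From Graham's law, rate_C₃H₈/rate_HCl = √(M_HCl/M_C₃H₈) = √(36.46/44.10) = √0.8268 = 0.9093.
So the amount for C₃H₈ is 1.82 × 0.9093 = 1.65 mol.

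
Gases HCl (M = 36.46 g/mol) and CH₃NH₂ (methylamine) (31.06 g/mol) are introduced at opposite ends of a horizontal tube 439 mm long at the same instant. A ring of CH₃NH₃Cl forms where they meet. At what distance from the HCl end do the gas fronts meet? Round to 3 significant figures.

211 mm

In equal time, each gas travels a distance ∝ its rate ∝ 1/√M, so d_HCl/d_CH₃NH₂ = √(M_CH₃NH₂/M_HCl) = √(31.06/36.46) = 0.9230.
With d_HCl + d_CH₃NH₂ = 439 mm, d_CH₃NH₂ = 439/(1 + 0.9230) = 228.3 mm.
d_HCl = 439 − 228.3 = 211 mm.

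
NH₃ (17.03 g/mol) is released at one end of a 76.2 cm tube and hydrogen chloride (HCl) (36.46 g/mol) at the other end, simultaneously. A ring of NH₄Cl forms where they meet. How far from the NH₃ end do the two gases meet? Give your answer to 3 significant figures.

45.3 cm

The fronts meet when d_NH₃ + d_HCl = L with d_NH₃/d_HCl = √(M_HCl/M_NH₃) (Graham's law). Here √(M_HCl/M_NH₃) = √(36.46/17.03) = 1.463.
With d_NH₃ + d_HCl = 76.2 cm, d_HCl = 76.2/(1 + 1.463) = 30.94 cm.
d_NH₃ = 76.2 − 30.94 = 45.3 cm.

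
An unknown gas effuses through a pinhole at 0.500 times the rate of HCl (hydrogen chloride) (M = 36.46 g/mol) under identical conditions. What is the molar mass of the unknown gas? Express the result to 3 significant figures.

146 g/mol

From Graham's law, rate_X/rate_HCl = √(M_HCl/M_X).
0.500 = √(36.46/M_X)
M_X = 36.46 / 0.500² = 36.46 / 0.2500 = 146 g/mol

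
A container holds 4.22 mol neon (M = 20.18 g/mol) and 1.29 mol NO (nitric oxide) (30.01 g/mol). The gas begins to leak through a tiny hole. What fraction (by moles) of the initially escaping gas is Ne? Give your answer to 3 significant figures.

Effusion rate of each component ∝ n_i/√M_i (partial pressure × 1/√M).
Mole fraction of Ne in the effusate = (n_Ne/√M_Ne) / (n_Ne/√M_Ne + n_NO/√M_NO)
= (4.22/√20.18) / (4.22/√20.18 + 1.29/√30.01) = 0.9394/(0.9394 + 0.2355) = 0.800.

0.800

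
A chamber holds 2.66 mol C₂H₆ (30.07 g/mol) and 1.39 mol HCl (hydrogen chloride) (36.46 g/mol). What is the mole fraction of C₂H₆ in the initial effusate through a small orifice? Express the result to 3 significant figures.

0.678

The effusion rate of species i is ∝ p_i/√M_i ∝ n_i/√M_i.
So x_C₂H₆ in the escaping gas = (n_C₂H₆/√M_C₂H₆) / Σ(n_i/√M_i)
= (2.66/√30.07) / (2.66/√30.07 + 1.39/√36.46) = 0.4851/(0.4851 + 0.2302) = 0.678.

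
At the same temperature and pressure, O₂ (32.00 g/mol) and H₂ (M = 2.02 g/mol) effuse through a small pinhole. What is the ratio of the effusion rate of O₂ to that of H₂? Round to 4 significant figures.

0.2512

By Graham's law, rate_O₂/rate_H₂ = √(M_H₂/M_O₂) = √(2.02/32.00) = √0.06313 = 0.2512.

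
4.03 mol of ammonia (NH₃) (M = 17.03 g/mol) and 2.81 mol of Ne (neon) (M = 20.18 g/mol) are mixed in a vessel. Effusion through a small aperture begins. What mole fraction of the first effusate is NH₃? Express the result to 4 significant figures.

Rate_i ∝ x_i/√M_i (Graham's law weighted by mole fraction), so the effusate composition follows n_i/√M_i.
So x_NH₃ in the escaping gas = (n_NH₃/√M_NH₃) / Σ(n_i/√M_i)
= (4.03/√17.03) / (4.03/√17.03 + 2.81/√20.18) = 0.9766/(0.9766 + 0.6255) = 0.6096.

0.6096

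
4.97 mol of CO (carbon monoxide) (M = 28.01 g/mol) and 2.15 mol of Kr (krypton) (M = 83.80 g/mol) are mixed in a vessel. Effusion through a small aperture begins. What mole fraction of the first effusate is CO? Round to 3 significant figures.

Each component's effusion rate ∝ (its partial pressure)·(1/√M) ∝ n_i/√M_i.
So x_CO in the escaping gas = (n_CO/√M_CO) / Σ(n_i/√M_i)
= (4.97/√28.01) / (4.97/√28.01 + 2.15/√83.80) = 0.9391/(0.9391 + 0.2349) = 0.800.

0.800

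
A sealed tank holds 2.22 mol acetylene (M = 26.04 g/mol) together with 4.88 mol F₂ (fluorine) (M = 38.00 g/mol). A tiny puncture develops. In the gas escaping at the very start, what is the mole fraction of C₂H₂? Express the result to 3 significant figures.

Each component's effusion rate ∝ (its partial pressure)·(1/√M) ∝ n_i/√M_i.
Mole fraction of C₂H₂ in the effusate = (n_C₂H₂/√M_C₂H₂) / (n_C₂H₂/√M_C₂H₂ + n_F₂/√M_F₂)
= (2.22/√26.04) / (2.22/√26.04 + 4.88/√38.00) = 0.4350/(0.4350 + 0.7916) = 0.355.

0.355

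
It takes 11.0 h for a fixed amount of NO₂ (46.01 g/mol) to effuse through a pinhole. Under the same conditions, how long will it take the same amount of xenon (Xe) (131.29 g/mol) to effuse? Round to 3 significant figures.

By Graham's law, t_Xe/t_NO₂ = √(M_Xe/M_NO₂) = √(131.29/46.01) = √2.854 = 1.689.
So the time for Xe is 11.0 × 1.689 = 18.6 h.

18.6 h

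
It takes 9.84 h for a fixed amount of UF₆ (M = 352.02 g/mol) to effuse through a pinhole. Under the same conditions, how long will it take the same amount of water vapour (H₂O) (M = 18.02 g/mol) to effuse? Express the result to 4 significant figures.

2.226 h

Using Graham's law: t_H₂O/t_UF₆ = √(M_H₂O/M_UF₆) = √(18.02/352.02) = √0.05119 = 0.2263.
So the time for H₂O is 9.84 × 0.2263 = 2.226 h.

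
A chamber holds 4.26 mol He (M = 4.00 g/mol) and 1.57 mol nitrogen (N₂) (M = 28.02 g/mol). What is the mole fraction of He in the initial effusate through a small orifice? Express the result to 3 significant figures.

0.878

Each component's effusion rate ∝ (its partial pressure)·(1/√M) ∝ n_i/√M_i.
So x_He in the escaping gas = (n_He/√M_He) / Σ(n_i/√M_i)
= (4.26/√4.00) / (4.26/√4.00 + 1.57/√28.02) = 2.130/(2.130 + 0.2966) = 0.878.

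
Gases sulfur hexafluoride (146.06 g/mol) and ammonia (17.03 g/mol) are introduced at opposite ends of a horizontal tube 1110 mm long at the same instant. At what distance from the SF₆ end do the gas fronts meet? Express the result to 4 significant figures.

282.5 mm

The fronts meet when d_SF₆ + d_NH₃ = L with d_SF₆/d_NH₃ = √(M_NH₃/M_SF₆) (Graham's law). Here √(M_NH₃/M_SF₆) = √(17.03/146.06) = 0.3415.
With d_SF₆ + d_NH₃ = 1110 mm, d_NH₃ = 1110/(1 + 0.3415) = 827.5 mm.
d_SF₆ = 1110 − 827.5 = 282.5 mm.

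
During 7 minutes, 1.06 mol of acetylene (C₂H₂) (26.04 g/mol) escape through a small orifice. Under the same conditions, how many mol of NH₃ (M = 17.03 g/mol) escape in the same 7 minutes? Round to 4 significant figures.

By Graham's law, rate_NH₃/rate_C₂H₂ = √(M_C₂H₂/M_NH₃) = √(26.04/17.03) = √1.529 = 1.237.
So the amount for NH₃ is 1.06 × 1.237 = 1.311 mol.

1.311 mol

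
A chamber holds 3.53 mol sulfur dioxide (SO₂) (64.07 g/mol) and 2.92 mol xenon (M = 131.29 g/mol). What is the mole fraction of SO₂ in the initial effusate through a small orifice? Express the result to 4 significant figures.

Rate_i ∝ x_i/√M_i (Graham's law weighted by mole fraction), so the effusate composition follows n_i/√M_i.
x_SO₂(eff) = (n_SO₂/√M_SO₂) / (n_SO₂/√M_SO₂ + n_Xe/√M_Xe)
= (3.53/√64.07) / (3.53/√64.07 + 2.92/√131.29) = 0.4410/(0.4410 + 0.2548) = 0.6338.

0.6338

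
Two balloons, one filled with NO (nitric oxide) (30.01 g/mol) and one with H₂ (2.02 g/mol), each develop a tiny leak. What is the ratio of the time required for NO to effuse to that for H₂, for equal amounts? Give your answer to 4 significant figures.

3.854

Graham's law gives t_NO/t_H₂ = √(M_NO/M_H₂) = √(30.01/2.02) = √14.86 = 3.854.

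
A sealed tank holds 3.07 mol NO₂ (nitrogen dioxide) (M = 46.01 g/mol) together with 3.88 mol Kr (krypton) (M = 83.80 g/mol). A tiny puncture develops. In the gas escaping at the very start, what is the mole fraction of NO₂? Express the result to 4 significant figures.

0.5164

Effusion rate of each component ∝ n_i/√M_i (partial pressure × 1/√M).
x_NO₂(eff) = (n_NO₂/√M_NO₂) / (n_NO₂/√M_NO₂ + n_Kr/√M_Kr)
= (3.07/√46.01) / (3.07/√46.01 + 3.88/√83.80) = 0.4526/(0.4526 + 0.4238) = 0.5164.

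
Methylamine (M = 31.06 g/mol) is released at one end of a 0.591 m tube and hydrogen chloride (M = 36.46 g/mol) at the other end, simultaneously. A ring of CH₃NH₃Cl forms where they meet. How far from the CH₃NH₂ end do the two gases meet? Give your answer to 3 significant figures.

0.307 m

Distances travelled in equal time are proportional to diffusion rates, so d_CH₃NH₂/d_HCl = √(M_HCl/M_CH₃NH₂) = √(36.46/31.06) = 1.083.
With d_CH₃NH₂ + d_HCl = 0.591 m, d_HCl = 0.591/(1 + 1.083) = 0.2837 m.
d_CH₃NH₂ = 0.591 − 0.2837 = 0.307 m.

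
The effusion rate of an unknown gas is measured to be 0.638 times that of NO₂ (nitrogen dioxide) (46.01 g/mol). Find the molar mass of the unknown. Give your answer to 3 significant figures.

From Graham's law, rate_X/rate_NO₂ = √(M_NO₂/M_X).
0.638 = √(46.01/M_X)
M_X = 46.01 / 0.638² = 46.01 / 0.4070 = 113 g/mol

113 g/mol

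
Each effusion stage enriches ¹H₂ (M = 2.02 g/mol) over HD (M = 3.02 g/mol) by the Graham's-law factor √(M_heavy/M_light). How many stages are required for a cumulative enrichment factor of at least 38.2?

Single-stage factor α = √(3.02/2.02), so ln α = ½ ln(1.49505) = 0.2011.
Need α^N ≥ 38.2 ⇒ N ≥ ln(38.2) / ln α = 3.643 / 0.2011 = 18.12.
Minimum whole number of stages: N = 19.

19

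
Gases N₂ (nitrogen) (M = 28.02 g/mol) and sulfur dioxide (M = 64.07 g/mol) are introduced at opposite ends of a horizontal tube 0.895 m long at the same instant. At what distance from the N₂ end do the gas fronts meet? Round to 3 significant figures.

0.539 m

Distances travelled in equal time are proportional to diffusion rates, so d_N₂/d_SO₂ = √(M_SO₂/M_N₂) = √(64.07/28.02) = 1.512.
With d_N₂ + d_SO₂ = 0.895 m, d_SO₂ = 0.895/(1 + 1.512) = 0.3563 m.
d_N₂ = 0.895 − 0.3563 = 0.539 m.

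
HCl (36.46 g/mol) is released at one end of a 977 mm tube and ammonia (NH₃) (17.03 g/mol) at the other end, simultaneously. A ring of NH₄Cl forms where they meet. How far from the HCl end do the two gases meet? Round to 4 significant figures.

396.6 mm

Distances travelled in equal time are proportional to diffusion rates, so d_HCl/d_NH₃ = √(M_NH₃/M_HCl) = √(17.03/36.46) = 0.6834.
With d_HCl + d_NH₃ = 977 mm, d_NH₃ = 977/(1 + 0.6834) = 580.4 mm.
d_HCl = 977 − 580.4 = 396.6 mm.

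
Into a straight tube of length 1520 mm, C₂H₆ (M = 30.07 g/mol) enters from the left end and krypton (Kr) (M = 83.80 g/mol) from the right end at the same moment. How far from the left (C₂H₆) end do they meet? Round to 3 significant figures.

951 mm

The fronts meet when d_C₂H₆ + d_Kr = L with d_C₂H₆/d_Kr = √(M_Kr/M_C₂H₆) (Graham's law). Here √(M_Kr/M_C₂H₆) = √(83.80/30.07) = 1.669.
With d_C₂H₆ + d_Kr = 1520 mm, d_Kr = 1520/(1 + 1.669) = 569.4 mm.
d_C₂H₆ = 1520 − 569.4 = 951 mm.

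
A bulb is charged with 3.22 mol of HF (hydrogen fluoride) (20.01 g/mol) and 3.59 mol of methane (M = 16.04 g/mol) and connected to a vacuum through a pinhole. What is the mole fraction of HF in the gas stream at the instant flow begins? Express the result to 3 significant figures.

0.445

The effusion rate of species i is ∝ p_i/√M_i ∝ n_i/√M_i.
Mole fraction of HF in the effusate = (n_HF/√M_HF) / (n_HF/√M_HF + n_CH₄/√M_CH₄)
= (3.22/√20.01) / (3.22/√20.01 + 3.59/√16.04) = 0.7198/(0.7198 + 0.8964) = 0.445.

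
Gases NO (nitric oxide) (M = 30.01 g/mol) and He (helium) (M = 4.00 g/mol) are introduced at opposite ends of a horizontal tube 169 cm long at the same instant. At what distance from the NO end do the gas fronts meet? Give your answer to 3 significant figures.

45.2 cm

In equal time, each gas travels a distance ∝ its rate ∝ 1/√M, so d_NO/d_He = √(M_He/M_NO) = √(4.00/30.01) = 0.3651.
With d_NO + d_He = 169 cm, d_He = 169/(1 + 0.3651) = 123.8 cm.
d_NO = 169 − 123.8 = 45.2 cm.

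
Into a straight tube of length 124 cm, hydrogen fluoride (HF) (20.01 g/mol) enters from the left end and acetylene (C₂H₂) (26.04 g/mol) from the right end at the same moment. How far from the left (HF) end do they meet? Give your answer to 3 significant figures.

The fronts meet when d_HF + d_C₂H₂ = L with d_HF/d_C₂H₂ = √(M_C₂H₂/M_HF) (Graham's law). Here √(M_C₂H₂/M_HF) = √(26.04/20.01) = 1.141.
With d_HF + d_C₂H₂ = 124 cm, d_C₂H₂ = 124/(1 + 1.141) = 57.92 cm.
d_HF = 124 − 57.92 = 66.1 cm.

66.1 cm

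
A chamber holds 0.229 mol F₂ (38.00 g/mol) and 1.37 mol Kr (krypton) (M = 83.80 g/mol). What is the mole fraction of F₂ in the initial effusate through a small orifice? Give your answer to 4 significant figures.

0.1989

Each component's effusion rate ∝ (its partial pressure)·(1/√M) ∝ n_i/√M_i.
x_F₂(eff) = (n_F₂/√M_F₂) / (n_F₂/√M_F₂ + n_Kr/√M_Kr)
= (0.229/√38.00) / (0.229/√38.00 + 1.37/√83.80) = 0.03715/(0.03715 + 0.1497) = 0.1989.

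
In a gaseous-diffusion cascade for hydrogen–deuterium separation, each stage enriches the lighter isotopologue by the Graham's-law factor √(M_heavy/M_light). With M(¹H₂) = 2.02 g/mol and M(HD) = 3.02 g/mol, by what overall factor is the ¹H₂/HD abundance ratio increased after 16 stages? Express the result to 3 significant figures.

After 16 stages the ratio has grown by (√(3.02/2.02))^16 = (3.02/2.02)^(16/2).
= 1.49505^8 = 25.0.

25.0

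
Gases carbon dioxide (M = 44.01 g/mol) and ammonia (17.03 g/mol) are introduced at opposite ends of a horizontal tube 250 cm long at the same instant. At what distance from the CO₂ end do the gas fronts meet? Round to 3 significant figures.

95.9 cm

Distances travelled in equal time are proportional to diffusion rates, so d_CO₂/d_NH₃ = √(M_NH₃/M_CO₂) = √(17.03/44.01) = 0.6221.
With d_CO₂ + d_NH₃ = 250 cm, d_NH₃ = 250/(1 + 0.6221) = 154.1 cm.
d_CO₂ = 250 − 154.1 = 95.9 cm.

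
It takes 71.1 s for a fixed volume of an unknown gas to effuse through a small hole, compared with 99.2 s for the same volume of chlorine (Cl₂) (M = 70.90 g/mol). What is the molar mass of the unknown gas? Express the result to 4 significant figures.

36.42 g/mol

Since effusion rate ∝ 1/√M, t_X/t_Cl₂ = √(M_X/M_Cl₂).
71.1/99.2 = 0.7167 = √(M_X/70.90)
M_X = 70.90 × 0.7167² = 70.90 × 0.5137 = 36.42 g/mol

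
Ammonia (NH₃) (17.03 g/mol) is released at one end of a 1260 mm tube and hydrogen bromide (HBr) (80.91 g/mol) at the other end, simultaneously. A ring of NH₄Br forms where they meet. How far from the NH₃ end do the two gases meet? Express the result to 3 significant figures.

The fronts meet when d_NH₃ + d_HBr = L with d_NH₃/d_HBr = √(M_HBr/M_NH₃) (Graham's law). Here √(M_HBr/M_NH₃) = √(80.91/17.03) = 2.180.
With d_NH₃ + d_HBr = 1260 mm, d_HBr = 1260/(1 + 2.180) = 396.3 mm.
d_NH₃ = 1260 − 396.3 = 864 mm.

864 mm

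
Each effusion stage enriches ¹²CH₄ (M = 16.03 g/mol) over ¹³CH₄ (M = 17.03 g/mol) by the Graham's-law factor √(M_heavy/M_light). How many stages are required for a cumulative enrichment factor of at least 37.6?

Per stage α = (17.03/16.03)^(1/2) = 1.06238^0.5, giving ln α = 0.03026.
Need α^N ≥ 37.6 ⇒ N ≥ ln(37.6) / ln α = 3.627 / 0.03026 = 119.87.
Rounding up, N = 120 stages.

120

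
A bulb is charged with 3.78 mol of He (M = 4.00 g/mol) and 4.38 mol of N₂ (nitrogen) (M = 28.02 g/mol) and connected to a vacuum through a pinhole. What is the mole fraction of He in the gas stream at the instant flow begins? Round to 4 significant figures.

0.6955

The effusion rate of species i is ∝ p_i/√M_i ∝ n_i/√M_i.
Mole fraction of He in the effusate = (n_He/√M_He) / (n_He/√M_He + n_N₂/√M_N₂)
= (3.78/√4.00) / (3.78/√4.00 + 4.38/√28.02) = 1.890/(1.890 + 0.8274) = 0.6955.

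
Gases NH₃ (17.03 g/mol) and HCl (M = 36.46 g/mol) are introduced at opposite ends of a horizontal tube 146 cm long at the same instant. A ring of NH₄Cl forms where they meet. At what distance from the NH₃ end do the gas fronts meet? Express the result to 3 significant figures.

86.7 cm

The fronts meet when d_NH₃ + d_HCl = L with d_NH₃/d_HCl = √(M_HCl/M_NH₃) (Graham's law). Here √(M_HCl/M_NH₃) = √(36.46/17.03) = 1.463.
With d_NH₃ + d_HCl = 146 cm, d_HCl = 146/(1 + 1.463) = 59.27 cm.
d_NH₃ = 146 − 59.27 = 86.7 cm.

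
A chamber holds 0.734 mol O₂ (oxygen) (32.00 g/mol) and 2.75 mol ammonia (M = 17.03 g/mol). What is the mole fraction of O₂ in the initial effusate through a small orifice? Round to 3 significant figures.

Each component's effusion rate ∝ (its partial pressure)·(1/√M) ∝ n_i/√M_i.
x_O₂(eff) = (n_O₂/√M_O₂) / (n_O₂/√M_O₂ + n_NH₃/√M_NH₃)
= (0.734/√32.00) / (0.734/√32.00 + 2.75/√17.03) = 0.1298/(0.1298 + 0.6664) = 0.163.

0.163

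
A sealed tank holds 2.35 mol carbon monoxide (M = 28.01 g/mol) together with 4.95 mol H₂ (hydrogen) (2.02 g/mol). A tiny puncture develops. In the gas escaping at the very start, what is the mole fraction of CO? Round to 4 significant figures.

The effusion rate of species i is ∝ p_i/√M_i ∝ n_i/√M_i.
So x_CO in the escaping gas = (n_CO/√M_CO) / Σ(n_i/√M_i)
= (2.35/√28.01) / (2.35/√28.01 + 4.95/√2.02) = 0.4440/(0.4440 + 3.483) = 0.1131.

0.1131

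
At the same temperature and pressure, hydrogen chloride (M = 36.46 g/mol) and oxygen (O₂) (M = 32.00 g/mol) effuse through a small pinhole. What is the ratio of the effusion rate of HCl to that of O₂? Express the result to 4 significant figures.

Graham's law gives rate_HCl/rate_O₂ = √(M_O₂/M_HCl) = √(32.00/36.46) = √0.8777 = 0.9368.

0.9368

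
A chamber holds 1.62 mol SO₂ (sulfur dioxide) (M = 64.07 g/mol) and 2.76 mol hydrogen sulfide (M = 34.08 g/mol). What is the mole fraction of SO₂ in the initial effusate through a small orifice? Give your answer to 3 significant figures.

0.300

Each component's effusion rate ∝ (its partial pressure)·(1/√M) ∝ n_i/√M_i.
x_SO₂(eff) = (n_SO₂/√M_SO₂) / (n_SO₂/√M_SO₂ + n_H₂S/√M_H₂S)
= (1.62/√64.07) / (1.62/√64.07 + 2.76/√34.08) = 0.2024/(0.2024 + 0.4728) = 0.300.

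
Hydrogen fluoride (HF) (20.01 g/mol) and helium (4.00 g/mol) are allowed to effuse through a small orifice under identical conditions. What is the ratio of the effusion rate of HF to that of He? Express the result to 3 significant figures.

Since effusion rate ∝ 1/√M, rate_HF/rate_He = √(M_He/M_HF) = √(4.00/20.01) = √0.1999 = 0.447.

0.447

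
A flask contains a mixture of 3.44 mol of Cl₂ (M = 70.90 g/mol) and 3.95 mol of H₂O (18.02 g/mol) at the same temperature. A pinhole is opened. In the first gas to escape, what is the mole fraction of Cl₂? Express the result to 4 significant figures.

Effusion rate of each component ∝ n_i/√M_i (partial pressure × 1/√M).
So x_Cl₂ in the escaping gas = (n_Cl₂/√M_Cl₂) / Σ(n_i/√M_i)
= (3.44/√70.90) / (3.44/√70.90 + 3.95/√18.02) = 0.4085/(0.4085 + 0.9305) = 0.3051.

0.3051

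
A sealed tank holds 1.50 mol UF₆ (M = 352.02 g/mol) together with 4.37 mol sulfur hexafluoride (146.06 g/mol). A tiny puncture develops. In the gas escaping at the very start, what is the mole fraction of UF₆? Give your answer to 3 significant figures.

Each component's effusion rate ∝ (its partial pressure)·(1/√M) ∝ n_i/√M_i.
So x_UF₆ in the escaping gas = (n_UF₆/√M_UF₆) / Σ(n_i/√M_i)
= (1.50/√352.02) / (1.50/√352.02 + 4.37/√146.06) = 0.07995/(0.07995 + 0.3616) = 0.181.

0.181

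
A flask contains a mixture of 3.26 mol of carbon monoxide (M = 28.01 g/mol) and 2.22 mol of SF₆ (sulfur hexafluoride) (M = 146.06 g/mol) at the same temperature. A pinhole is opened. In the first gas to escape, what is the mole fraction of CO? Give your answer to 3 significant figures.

Effusion rate of each component ∝ n_i/√M_i (partial pressure × 1/√M).
x_CO(eff) = (n_CO/√M_CO) / (n_CO/√M_CO + n_SF₆/√M_SF₆)
= (3.26/√28.01) / (3.26/√28.01 + 2.22/√146.06) = 0.6160/(0.6160 + 0.1837) = 0.770.

0.770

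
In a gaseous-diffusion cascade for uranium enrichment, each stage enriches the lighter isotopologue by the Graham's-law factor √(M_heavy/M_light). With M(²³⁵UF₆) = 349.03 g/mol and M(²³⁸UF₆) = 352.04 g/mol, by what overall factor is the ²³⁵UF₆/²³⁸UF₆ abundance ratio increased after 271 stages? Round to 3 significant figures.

The single-stage factor is √(M_heavy/M_light), so 271 stages give [√(352.04/349.03)]^271 = (352.04/349.03)^(271/2).
= 1.00862^(271/2) = 3.20.

3.20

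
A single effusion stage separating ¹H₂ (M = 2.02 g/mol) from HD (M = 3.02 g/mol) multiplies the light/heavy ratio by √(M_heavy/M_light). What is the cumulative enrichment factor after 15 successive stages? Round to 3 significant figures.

20.4

The single-stage factor is √(M_heavy/M_light), so 15 stages give [√(3.02/2.02)]^15 = (3.02/2.02)^(15/2).
= 1.49505^(15/2) = 20.4.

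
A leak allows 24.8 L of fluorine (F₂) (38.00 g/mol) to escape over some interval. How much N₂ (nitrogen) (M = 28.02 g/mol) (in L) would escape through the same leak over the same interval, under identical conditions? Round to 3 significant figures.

By Graham's law, rate_N₂/rate_F₂ = √(M_F₂/M_N₂) = √(38.00/28.02) = √1.356 = 1.165.
So the volume for N₂ is 24.8 × 1.165 = 28.9 L.

28.9 L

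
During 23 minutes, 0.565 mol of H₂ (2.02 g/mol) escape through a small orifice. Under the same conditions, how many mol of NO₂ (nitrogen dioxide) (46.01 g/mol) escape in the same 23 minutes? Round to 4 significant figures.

0.1184 mol

Using Graham's law: rate_NO₂/rate_H₂ = √(M_H₂/M_NO₂) = √(2.02/46.01) = √0.04390 = 0.2095.
So the amount for NO₂ is 0.565 × 0.2095 = 0.1184 mol.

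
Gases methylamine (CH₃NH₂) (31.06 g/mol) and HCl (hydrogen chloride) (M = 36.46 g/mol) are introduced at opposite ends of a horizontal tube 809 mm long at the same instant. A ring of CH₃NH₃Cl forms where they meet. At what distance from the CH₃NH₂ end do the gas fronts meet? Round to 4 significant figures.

Graham's law gives d_CH₃NH₂/d_HCl = rate_CH₃NH₂/rate_HCl = √(M_HCl/M_CH₃NH₂) = √(36.46/31.06) = 1.083.
With d_CH₃NH₂ + d_HCl = 809 mm, d_HCl = 809/(1 + 1.083) = 388.3 mm.
d_CH₃NH₂ = 809 − 388.3 = 420.7 mm.

420.7 mm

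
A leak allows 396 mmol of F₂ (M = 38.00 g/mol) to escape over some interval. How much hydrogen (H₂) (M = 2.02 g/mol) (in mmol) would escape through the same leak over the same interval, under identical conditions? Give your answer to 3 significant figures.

1720 mmol

Graham's law gives rate_H₂/rate_F₂ = √(M_F₂/M_H₂) = √(38.00/2.02) = √18.81 = 4.337.
So the amount for H₂ is 396 × 4.337 = 1720 mmol.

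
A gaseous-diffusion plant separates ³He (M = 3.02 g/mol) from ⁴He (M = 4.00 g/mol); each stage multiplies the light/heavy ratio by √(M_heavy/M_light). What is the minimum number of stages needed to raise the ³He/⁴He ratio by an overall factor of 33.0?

25

With α = √(4.00/3.02) per stage, ln α = ½ ln(1.32450) = 0.1405.
Need α^N ≥ 33.0 ⇒ N ≥ ln(33.0) / ln α = 3.497 / 0.1405 = 24.88.
So at least 25 stages are needed.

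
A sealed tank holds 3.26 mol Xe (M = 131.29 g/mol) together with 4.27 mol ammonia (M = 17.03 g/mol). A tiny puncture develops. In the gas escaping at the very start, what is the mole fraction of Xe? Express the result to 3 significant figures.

0.216

Each component's effusion rate ∝ (its partial pressure)·(1/√M) ∝ n_i/√M_i.
So x_Xe in the escaping gas = (n_Xe/√M_Xe) / Σ(n_i/√M_i)
= (3.26/√131.29) / (3.26/√131.29 + 4.27/√17.03) = 0.2845/(0.2845 + 1.035) = 0.216.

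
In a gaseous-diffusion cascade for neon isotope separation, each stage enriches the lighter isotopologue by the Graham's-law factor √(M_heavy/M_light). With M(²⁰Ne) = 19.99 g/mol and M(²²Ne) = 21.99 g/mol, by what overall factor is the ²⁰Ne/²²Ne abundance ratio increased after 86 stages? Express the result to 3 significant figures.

60.4

After 86 stages the ratio has grown by (√(21.99/19.99))^86 = (21.99/19.99)^(86/2).
= 1.10005^43 = 60.4.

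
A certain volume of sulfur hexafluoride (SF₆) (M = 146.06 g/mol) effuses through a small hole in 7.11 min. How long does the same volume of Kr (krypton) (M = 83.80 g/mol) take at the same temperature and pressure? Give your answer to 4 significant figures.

5.385 min

By Graham's law, t_Kr/t_SF₆ = √(M_Kr/M_SF₆) = √(83.80/146.06) = √0.5737 = 0.7575.
So the time for Kr is 7.11 × 0.7575 = 5.385 min.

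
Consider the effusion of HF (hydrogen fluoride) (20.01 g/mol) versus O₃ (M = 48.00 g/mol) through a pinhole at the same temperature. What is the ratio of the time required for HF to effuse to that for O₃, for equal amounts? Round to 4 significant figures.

Using Graham's law: t_HF/t_O₃ = √(M_HF/M_O₃) = √(20.01/48.00) = √0.4169 = 0.6457.

0.6457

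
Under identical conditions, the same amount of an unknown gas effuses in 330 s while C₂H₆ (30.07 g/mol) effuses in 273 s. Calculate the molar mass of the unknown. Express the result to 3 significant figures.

From Graham's law, t_X/t_C₂H₆ = √(M_X/M_C₂H₆).
330/273 = 1.209 = √(M_X/30.07)
M_X = 30.07 × 1.209² = 30.07 × 1.461 = 43.9 g/mol

43.9 g/mol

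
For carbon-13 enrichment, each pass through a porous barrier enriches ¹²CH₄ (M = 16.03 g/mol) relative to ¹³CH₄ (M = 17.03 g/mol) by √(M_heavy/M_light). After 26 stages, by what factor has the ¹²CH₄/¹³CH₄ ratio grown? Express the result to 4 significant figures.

The single-stage factor is √(M_heavy/M_light), so 26 stages give [√(17.03/16.03)]^26 = (17.03/16.03)^(26/2).
= 1.06238^13 = 2.196.

2.196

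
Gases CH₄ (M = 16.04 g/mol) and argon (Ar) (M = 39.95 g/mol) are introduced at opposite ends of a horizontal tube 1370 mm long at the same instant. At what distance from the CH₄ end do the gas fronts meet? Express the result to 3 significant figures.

Distances travelled in equal time are proportional to diffusion rates, so d_CH₄/d_Ar = √(M_Ar/M_CH₄) = √(39.95/16.04) = 1.578.
With d_CH₄ + d_Ar = 1370 mm, d_Ar = 1370/(1 + 1.578) = 531.4 mm.
d_CH₄ = 1370 − 531.4 = 839 mm.

839 mm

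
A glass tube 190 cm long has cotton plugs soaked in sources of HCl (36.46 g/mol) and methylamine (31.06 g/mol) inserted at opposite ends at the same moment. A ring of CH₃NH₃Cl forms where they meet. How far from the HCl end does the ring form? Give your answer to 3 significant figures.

91.2 cm

In equal time, each gas travels a distance ∝ its rate ∝ 1/√M, so d_HCl/d_CH₃NH₂ = √(M_CH₃NH₂/M_HCl) = √(31.06/36.46) = 0.9230.
With d_HCl + d_CH₃NH₂ = 190 cm, d_CH₃NH₂ = 190/(1 + 0.9230) = 98.80 cm.
d_HCl = 190 − 98.80 = 91.2 cm.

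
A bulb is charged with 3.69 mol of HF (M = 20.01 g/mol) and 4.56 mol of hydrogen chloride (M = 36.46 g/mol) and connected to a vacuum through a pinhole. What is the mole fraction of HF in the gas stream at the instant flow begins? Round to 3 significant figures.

0.522

Effusion rate of each component ∝ n_i/√M_i (partial pressure × 1/√M).
Mole fraction of HF in the effusate = (n_HF/√M_HF) / (n_HF/√M_HF + n_HCl/√M_HCl)
= (3.69/√20.01) / (3.69/√20.01 + 4.56/√36.46) = 0.8249/(0.8249 + 0.7552) = 0.522.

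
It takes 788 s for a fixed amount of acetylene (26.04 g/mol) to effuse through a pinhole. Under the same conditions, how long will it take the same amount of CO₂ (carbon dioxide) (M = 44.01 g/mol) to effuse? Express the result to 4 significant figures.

By Graham's law, t_CO₂/t_C₂H₂ = √(M_CO₂/M_C₂H₂) = √(44.01/26.04) = √1.690 = 1.300.
So the time for CO₂ is 788 × 1.300 = 1024 s.

1024 s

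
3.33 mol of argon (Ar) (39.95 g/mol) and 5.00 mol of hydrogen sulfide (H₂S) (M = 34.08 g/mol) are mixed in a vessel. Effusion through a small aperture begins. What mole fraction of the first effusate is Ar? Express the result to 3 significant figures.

0.381

Effusion rate of each component ∝ n_i/√M_i (partial pressure × 1/√M).
Mole fraction of Ar in the effusate = (n_Ar/√M_Ar) / (n_Ar/√M_Ar + n_H₂S/√M_H₂S)
= (3.33/√39.95) / (3.33/√39.95 + 5.00/√34.08) = 0.5268/(0.5268 + 0.8565) = 0.381.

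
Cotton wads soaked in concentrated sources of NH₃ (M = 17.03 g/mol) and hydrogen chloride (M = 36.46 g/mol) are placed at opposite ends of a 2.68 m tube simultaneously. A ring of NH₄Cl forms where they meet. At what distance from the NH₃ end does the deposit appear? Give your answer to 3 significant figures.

1.59 m

The fronts meet when d_NH₃ + d_HCl = L with d_NH₃/d_HCl = √(M_HCl/M_NH₃) (Graham's law). Here √(M_HCl/M_NH₃) = √(36.46/17.03) = 1.463.
With d_NH₃ + d_HCl = 2.68 m, d_HCl = 2.68/(1 + 1.463) = 1.088 m.
d_NH₃ = 2.68 − 1.088 = 1.59 m.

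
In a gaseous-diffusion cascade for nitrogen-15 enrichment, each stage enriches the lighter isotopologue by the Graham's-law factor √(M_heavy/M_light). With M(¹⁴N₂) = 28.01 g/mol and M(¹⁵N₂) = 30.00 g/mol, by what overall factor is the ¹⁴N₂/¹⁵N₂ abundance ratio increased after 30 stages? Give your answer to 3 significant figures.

2.80

The single-stage factor is √(M_heavy/M_light), so 30 stages give [√(30.00/28.01)]^30 = (30.00/28.01)^(30/2).
= 1.07105^15 = 2.80.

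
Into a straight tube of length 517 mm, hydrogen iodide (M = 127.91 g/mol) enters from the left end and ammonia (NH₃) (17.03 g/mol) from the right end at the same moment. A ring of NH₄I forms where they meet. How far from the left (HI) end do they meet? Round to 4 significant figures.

138.2 mm

The fronts meet when d_HI + d_NH₃ = L with d_HI/d_NH₃ = √(M_NH₃/M_HI) (Graham's law). Here √(M_NH₃/M_HI) = √(17.03/127.91) = 0.3649.
With d_HI + d_NH₃ = 517 mm, d_NH₃ = 517/(1 + 0.3649) = 378.8 mm.
d_HI = 517 − 378.8 = 138.2 mm.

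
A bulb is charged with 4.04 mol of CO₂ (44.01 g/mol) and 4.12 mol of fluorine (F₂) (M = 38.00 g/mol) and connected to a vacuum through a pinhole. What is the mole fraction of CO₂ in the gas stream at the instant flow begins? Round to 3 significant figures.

Each component's effusion rate ∝ (its partial pressure)·(1/√M) ∝ n_i/√M_i.
x_CO₂(eff) = (n_CO₂/√M_CO₂) / (n_CO₂/√M_CO₂ + n_F₂/√M_F₂)
= (4.04/√44.01) / (4.04/√44.01 + 4.12/√38.00) = 0.6090/(0.6090 + 0.6684) = 0.477.

0.477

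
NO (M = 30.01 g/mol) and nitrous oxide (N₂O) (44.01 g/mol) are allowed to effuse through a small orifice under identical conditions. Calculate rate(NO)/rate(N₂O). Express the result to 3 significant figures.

1.21

Since effusion rate ∝ 1/√M, rate_NO/rate_N₂O = √(M_N₂O/M_NO) = √(44.01/30.01) = √1.467 = 1.21.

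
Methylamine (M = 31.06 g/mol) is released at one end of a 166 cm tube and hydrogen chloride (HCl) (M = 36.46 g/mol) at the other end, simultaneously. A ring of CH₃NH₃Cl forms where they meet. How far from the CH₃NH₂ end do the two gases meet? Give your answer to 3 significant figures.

The fronts meet when d_CH₃NH₂ + d_HCl = L with d_CH₃NH₂/d_HCl = √(M_HCl/M_CH₃NH₂) (Graham's law). Here √(M_HCl/M_CH₃NH₂) = √(36.46/31.06) = 1.083.
With d_CH₃NH₂ + d_HCl = 166 cm, d_HCl = 166/(1 + 1.083) = 79.68 cm.
d_CH₃NH₂ = 166 − 79.68 = 86.3 cm.

86.3 cm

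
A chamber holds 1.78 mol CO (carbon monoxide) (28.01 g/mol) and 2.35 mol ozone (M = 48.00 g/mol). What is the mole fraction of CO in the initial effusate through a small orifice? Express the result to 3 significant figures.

Each component's effusion rate ∝ (its partial pressure)·(1/√M) ∝ n_i/√M_i.
So x_CO in the escaping gas = (n_CO/√M_CO) / Σ(n_i/√M_i)
= (1.78/√28.01) / (1.78/√28.01 + 2.35/√48.00) = 0.3363/(0.3363 + 0.3392) = 0.498.

0.498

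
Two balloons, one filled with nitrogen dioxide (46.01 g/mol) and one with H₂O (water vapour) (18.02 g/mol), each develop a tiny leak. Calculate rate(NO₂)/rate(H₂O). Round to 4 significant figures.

0.6258

Graham's law gives rate_NO₂/rate_H₂O = √(M_H₂O/M_NO₂) = √(18.02/46.01) = √0.3917 = 0.6258.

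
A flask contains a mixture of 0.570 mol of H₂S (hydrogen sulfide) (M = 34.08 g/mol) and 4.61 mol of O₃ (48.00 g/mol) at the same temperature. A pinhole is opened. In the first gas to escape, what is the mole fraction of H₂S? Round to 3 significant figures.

0.128

Rate_i ∝ x_i/√M_i (Graham's law weighted by mole fraction), so the effusate composition follows n_i/√M_i.
Mole fraction of H₂S in the effusate = (n_H₂S/√M_H₂S) / (n_H₂S/√M_H₂S + n_O₃/√M_O₃)
= (0.570/√34.08) / (0.570/√34.08 + 4.61/√48.00) = 0.09764/(0.09764 + 0.6654) = 0.128.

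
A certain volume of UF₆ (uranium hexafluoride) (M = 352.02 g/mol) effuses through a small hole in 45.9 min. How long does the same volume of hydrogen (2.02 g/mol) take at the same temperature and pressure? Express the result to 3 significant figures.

By Graham's law, t_H₂/t_UF₆ = √(M_H₂/M_UF₆) = √(2.02/352.02) = √0.005738 = 0.07575.
So the time for H₂ is 45.9 × 0.07575 = 3.48 min.

3.48 min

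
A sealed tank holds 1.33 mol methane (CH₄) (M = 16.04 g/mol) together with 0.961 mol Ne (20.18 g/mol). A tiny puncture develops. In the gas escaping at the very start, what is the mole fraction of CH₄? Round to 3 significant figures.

0.608

Effusion rate of each component ∝ n_i/√M_i (partial pressure × 1/√M).
So x_CH₄ in the escaping gas = (n_CH₄/√M_CH₄) / Σ(n_i/√M_i)
= (1.33/√16.04) / (1.33/√16.04 + 0.961/√20.18) = 0.3321/(0.3321 + 0.2139) = 0.608.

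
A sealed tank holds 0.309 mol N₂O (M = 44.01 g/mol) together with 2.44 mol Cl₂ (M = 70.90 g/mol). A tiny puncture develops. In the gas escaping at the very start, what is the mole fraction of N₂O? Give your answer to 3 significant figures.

0.138

The effusion rate of species i is ∝ p_i/√M_i ∝ n_i/√M_i.
Mole fraction of N₂O in the effusate = (n_N₂O/√M_N₂O) / (n_N₂O/√M_N₂O + n_Cl₂/√M_Cl₂)
= (0.309/√44.01) / (0.309/√44.01 + 2.44/√70.90) = 0.04658/(0.04658 + 0.2898) = 0.138.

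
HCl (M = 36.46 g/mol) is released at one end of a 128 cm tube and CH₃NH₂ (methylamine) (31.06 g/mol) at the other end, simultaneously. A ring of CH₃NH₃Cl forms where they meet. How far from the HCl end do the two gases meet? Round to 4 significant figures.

61.44 cm

In equal time, each gas travels a distance ∝ its rate ∝ 1/√M, so d_HCl/d_CH₃NH₂ = √(M_CH₃NH₂/M_HCl) = √(31.06/36.46) = 0.9230.
With d_HCl + d_CH₃NH₂ = 128 cm, d_CH₃NH₂ = 128/(1 + 0.9230) = 66.56 cm.
d_HCl = 128 − 66.56 = 61.44 cm.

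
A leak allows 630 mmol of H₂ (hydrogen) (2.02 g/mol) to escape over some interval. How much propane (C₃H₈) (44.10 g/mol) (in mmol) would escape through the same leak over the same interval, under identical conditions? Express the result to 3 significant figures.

135 mmol

By Graham's law, rate_C₃H₈/rate_H₂ = √(M_H₂/M_C₃H₈) = √(2.02/44.10) = √0.04580 = 0.2140.
So the amount for C₃H₈ is 630 × 0.2140 = 135 mmol.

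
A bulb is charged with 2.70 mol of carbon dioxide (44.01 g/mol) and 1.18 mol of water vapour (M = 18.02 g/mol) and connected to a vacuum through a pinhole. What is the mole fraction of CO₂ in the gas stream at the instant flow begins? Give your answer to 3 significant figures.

0.594

Rate_i ∝ x_i/√M_i (Graham's law weighted by mole fraction), so the effusate composition follows n_i/√M_i.
Mole fraction of CO₂ in the effusate = (n_CO₂/√M_CO₂) / (n_CO₂/√M_CO₂ + n_H₂O/√M_H₂O)
= (2.70/√44.01) / (2.70/√44.01 + 1.18/√18.02) = 0.4070/(0.4070 + 0.2780) = 0.594.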